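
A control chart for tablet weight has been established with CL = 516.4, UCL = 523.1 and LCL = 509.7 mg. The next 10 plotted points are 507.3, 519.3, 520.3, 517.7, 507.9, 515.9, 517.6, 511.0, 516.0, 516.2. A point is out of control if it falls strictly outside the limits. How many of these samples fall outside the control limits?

2

Compare each point to [509.7, 523.1]: sample 1 = 507.3 < LCL; sample 5 = 507.9 < LCL.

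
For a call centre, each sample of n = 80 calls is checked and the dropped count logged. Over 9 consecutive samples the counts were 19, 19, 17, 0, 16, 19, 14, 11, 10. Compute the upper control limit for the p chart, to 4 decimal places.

p̄ = Σdᵢ / (k·n) = 125 / (9 × 80) = 0.17361
UCL = p̄ + 3·√(p̄(1−p̄)/n) = 0.17361 + 3 × √(0.17361×0.82639/80) = 0.17361 + 3 × 0.04235 = 0.30066

0.3007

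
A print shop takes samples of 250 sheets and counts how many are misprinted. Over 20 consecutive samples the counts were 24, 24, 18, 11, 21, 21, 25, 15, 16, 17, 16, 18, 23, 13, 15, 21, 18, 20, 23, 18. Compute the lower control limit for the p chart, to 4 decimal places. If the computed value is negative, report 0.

0.0253

p̄ = Σdᵢ / (k·n) = 377 / (20 × 250) = 0.07540
LCL = p̄ − 3·√(p̄(1−p̄)/n) = 0.07540 − 3 × 0.01670 = 0.02530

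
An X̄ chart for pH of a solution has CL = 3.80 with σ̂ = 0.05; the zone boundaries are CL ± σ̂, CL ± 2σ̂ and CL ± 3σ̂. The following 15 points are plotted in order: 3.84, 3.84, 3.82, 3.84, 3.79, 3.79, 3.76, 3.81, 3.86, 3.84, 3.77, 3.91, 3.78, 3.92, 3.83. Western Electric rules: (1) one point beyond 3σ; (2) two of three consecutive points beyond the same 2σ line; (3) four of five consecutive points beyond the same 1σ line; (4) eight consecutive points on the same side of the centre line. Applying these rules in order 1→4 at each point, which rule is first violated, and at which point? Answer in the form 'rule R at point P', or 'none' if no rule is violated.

Zone of each point (C = within 1σ̂, B = 1σ̂–2σ̂, A = 2σ̂–3σ̂, * = beyond 3σ̂; sign = side of CL): 1:+C, 2:+C, 3:+C, 4:+C, 5:-C, 6:-C, 7:-C, 8:+C, 9:+B, 10:+C, 11:-C, 12:+A, 13:-C, 14:+A, 15:+C
Rule 2 (two of three consecutive points beyond the same 2σ limit) is satisfied at point 14.

rule 2 at point 14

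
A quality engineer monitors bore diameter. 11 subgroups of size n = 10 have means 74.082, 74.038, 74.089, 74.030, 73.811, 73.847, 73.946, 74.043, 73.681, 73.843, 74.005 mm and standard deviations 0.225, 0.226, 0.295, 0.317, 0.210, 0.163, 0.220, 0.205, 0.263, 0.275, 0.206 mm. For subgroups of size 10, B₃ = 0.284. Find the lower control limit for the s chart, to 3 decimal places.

0.067

s̄ = (0.225 + 0.226 + 0.295 + 0.317 + 0.210 + 0.163 + 0.220 + 0.205 + 0.263 + 0.275 + 0.206) / 11 = 0.2368
LCL_s = B₃·s̄ = 0.284 × 0.2368 = 0.0673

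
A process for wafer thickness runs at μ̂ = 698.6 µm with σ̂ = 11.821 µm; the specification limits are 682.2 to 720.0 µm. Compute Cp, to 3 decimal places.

0.533

Cp = (USL − LSL) / (6σ̂) = (720.0 − 682.2) / (6 × 11.821) = 37.8000 / 70.9260 = 0.5329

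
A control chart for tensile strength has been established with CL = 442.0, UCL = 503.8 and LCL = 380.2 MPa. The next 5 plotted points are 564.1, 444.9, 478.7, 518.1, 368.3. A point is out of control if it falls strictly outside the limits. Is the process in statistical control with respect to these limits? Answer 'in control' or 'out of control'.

out of control

Compare each point to [380.2, 503.8]: sample 1 = 564.1 > UCL; sample 4 = 518.1 > UCL; sample 5 = 368.3 < LCL.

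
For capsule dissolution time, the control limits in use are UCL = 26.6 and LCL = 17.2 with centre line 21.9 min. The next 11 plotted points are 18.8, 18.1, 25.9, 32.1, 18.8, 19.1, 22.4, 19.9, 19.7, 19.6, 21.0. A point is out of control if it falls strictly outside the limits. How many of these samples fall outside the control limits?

1

Compare each point to [17.2, 26.6]: sample 4 = 32.1 > UCL.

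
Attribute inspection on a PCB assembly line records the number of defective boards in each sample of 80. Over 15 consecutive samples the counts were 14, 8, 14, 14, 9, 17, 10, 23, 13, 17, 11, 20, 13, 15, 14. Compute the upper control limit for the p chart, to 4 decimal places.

0.3046

p̄ = Σdᵢ / (k·n) = 212 / (15 × 80) = 0.17667
UCL = p̄ + 3·√(p̄(1−p̄)/n) = 0.17667 + 3 × √(0.17667×0.82333/80) = 0.17667 + 3 × 0.04264 = 0.30459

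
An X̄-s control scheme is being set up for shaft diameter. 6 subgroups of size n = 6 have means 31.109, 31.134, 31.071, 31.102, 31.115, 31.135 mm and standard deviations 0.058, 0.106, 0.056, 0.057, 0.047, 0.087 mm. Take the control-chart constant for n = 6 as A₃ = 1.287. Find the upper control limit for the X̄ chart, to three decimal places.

X̄̄ = (31.109 + 31.134 + 31.071 + 31.102 + 31.115 + 31.135) / 6 = 31.1110
s̄ = (0.058 + 0.106 + 0.056 + 0.057 + 0.047 + 0.087) / 6 = 0.0685
UCL = X̄̄ + A₃·s̄ = 31.1110 + 1.287 × 0.0685 = 31.1992

31.199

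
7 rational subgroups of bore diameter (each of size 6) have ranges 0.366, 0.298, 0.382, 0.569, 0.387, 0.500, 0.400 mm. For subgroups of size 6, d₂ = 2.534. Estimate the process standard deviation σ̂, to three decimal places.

0.164

R̄ = (0.366 + 0.298 + 0.382 + 0.569 + 0.387 + 0.500 + 0.400) / 7 = 0.4146
σ̂ = R̄ / d₂ = 0.4146 / 2.534 = 0.1636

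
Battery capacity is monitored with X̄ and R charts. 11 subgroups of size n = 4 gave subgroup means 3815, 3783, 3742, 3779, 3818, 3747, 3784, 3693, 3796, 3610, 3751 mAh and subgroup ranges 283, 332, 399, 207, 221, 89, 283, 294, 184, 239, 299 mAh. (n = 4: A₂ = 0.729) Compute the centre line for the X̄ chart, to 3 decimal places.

X̄̄ = (3815 + 3783 + 3742 + 3779 + 3818 + 3747 + 3784 + 3693 + 3796 + 3610 + 3751) / 11 = 41318.0000 / 11 = 3756.1818
CL = X̄̄ = 3756.1818

3756.182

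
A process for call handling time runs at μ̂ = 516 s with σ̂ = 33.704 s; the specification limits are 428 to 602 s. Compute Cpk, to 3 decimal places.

Cpu = (USL − μ̂) / (3σ̂) = (602 − 516) / (3 × 33.704) = 0.8505; Cpl = (μ̂ − LSL) / (3σ̂) = (516 − 428) / (3 × 33.704) = 0.8703; Cpk = min(Cpu, Cpl) = 0.8505

0.851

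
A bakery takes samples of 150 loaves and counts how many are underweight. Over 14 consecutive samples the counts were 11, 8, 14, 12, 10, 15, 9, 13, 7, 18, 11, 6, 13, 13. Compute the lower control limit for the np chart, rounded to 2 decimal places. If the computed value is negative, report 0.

1.68

p̄ = Σdᵢ / (k·n) = 160 / (14 × 150) = 0.07619
LCL = np̄ − 3·√(np̄(1−p̄)) = 11.4286 − 3 × 3.2493 = 1.6807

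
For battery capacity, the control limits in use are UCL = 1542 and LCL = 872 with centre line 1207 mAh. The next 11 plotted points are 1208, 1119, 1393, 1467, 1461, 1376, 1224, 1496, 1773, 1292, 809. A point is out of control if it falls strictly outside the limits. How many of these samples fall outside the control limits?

Compare each point to [872, 1542]: sample 9 = 1773 > UCL; sample 11 = 809 < LCL.

2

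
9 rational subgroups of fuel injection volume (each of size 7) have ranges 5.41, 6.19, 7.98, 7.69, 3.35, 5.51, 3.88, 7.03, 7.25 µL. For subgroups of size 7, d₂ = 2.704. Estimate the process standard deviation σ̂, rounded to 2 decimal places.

R̄ = (5.41 + 6.19 + 7.98 + 7.69 + 3.35 + 5.51 + 3.88 + 7.03 + 7.25) / 9 = 6.0322
σ̂ = R̄ / d₂ = 6.0322 / 2.704 = 2.2309

2.23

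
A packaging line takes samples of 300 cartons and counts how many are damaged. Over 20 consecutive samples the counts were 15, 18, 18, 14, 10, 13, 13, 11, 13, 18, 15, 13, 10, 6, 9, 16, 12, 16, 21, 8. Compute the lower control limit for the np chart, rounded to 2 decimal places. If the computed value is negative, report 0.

2.70

p̄ = Σdᵢ / (k·n) = 269 / (20 × 300) = 0.04483
LCL = np̄ − 3·√(np̄(1−p̄)) = 13.4500 − 3 × 3.5843 = 2.6972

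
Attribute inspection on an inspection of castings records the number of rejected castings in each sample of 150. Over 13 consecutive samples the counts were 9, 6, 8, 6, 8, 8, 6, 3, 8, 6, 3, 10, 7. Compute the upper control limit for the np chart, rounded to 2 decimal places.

14.40

p̄ = Σdᵢ / (k·n) = 88 / (13 × 150) = 0.04513
UCL = np̄ + 3·√(np̄(1−p̄)) = 6.7692 + 3 × √(6.7692×0.95487) = 6.7692 + 3 × 2.5424 = 14.3964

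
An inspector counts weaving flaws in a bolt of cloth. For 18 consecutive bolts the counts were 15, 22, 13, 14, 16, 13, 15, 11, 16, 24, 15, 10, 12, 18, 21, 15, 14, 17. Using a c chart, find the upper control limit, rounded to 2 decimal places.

c̄ = (15 + 22 + 13 + 14 + 16 + 13 + 15 + 11 + 16 + 24 + 15 + 10 + 12 + 18 + 21 + 15 + 14 + 17) / 18 = 281 / 18 = 15.6111
UCL = c̄ + 3√c̄ = 15.6111 + 3 × √15.6111 = 15.6111 + 3 × 3.9511 = 27.4644

27.46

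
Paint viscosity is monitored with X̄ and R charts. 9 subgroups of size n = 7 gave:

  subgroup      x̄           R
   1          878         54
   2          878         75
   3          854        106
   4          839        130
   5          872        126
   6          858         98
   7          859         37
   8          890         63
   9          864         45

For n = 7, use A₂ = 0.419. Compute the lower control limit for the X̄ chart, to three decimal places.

X̄̄ = (878 + 878 + 854 + 839 + 872 + 858 + 859 + 890 + 864) / 9 = 7792.0000 / 9 = 865.7778
R̄ = (54 + 75 + 106 + 130 + 126 + 98 + 37 + 63 + 45) / 9 = 734.0000 / 9 = 81.5556
LCL = X̄̄ − A₂·R̄ = 865.7778 − 0.419 × 81.5556 = 831.6060

831.606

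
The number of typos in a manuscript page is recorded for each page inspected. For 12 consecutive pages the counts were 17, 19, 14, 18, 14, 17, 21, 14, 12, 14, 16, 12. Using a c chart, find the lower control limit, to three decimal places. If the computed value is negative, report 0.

3.792

c̄ = (17 + 19 + 14 + 18 + 14 + 17 + 21 + 14 + 12 + 14 + 16 + 12) / 12 = 188 / 12 = 15.6667
LCL = c̄ − 3√c̄ = 15.6667 − 3 × 3.9581 = 3.7923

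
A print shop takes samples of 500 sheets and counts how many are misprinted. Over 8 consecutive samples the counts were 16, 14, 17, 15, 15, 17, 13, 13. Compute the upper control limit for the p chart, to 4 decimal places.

p̄ = Σdᵢ / (k·n) = 120 / (8 × 500) = 0.03000
UCL = p̄ + 3·√(p̄(1−p̄)/n) = 0.03000 + 3 × √(0.03000×0.97000/500) = 0.03000 + 3 × 0.00763 = 0.05289

0.0529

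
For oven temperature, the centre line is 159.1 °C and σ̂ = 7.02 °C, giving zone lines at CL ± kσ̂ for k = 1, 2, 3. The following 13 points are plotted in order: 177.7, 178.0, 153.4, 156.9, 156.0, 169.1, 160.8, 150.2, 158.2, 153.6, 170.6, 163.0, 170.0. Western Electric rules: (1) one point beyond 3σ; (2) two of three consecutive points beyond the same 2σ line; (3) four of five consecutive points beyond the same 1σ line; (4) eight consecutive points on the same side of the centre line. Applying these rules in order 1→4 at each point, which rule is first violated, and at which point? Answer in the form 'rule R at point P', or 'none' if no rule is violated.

rule 2 at point 2

Zone of each point (C = within 1σ̂, B = 1σ̂–2σ̂, A = 2σ̂–3σ̂, * = beyond 3σ̂; sign = side of CL): 1:+A, 2:+A, 3:-C, 4:-C, 5:-C, 6:+B, 7:+C, 8:-B, 9:-C, 10:-C, 11:+B, 12:+C, 13:+B
Rule 2 (two of three consecutive points beyond the same 2σ limit) is satisfied at point 2.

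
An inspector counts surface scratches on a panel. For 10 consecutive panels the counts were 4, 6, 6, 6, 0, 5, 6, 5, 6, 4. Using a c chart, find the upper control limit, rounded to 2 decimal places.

11.37

c̄ = (4 + 6 + 6 + 6 + 0 + 5 + 6 + 5 + 6 + 4) / 10 = 48 / 10 = 4.8000
UCL = c̄ + 3√c̄ = 4.8000 + 3 × √4.8000 = 4.8000 + 3 × 2.1909 = 11.3727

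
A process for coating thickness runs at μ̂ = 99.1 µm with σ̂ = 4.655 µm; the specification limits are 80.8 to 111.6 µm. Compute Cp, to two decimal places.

Cp = (USL − LSL) / (6σ̂) = (111.6 − 80.8) / (6 × 4.655) = 30.8000 / 27.9300 = 1.1028

1.10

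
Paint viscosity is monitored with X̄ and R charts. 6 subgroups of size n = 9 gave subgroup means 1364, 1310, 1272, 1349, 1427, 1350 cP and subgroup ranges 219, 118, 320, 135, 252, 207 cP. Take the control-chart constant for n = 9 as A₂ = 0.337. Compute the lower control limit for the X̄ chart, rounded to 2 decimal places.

1275.07

X̄̄ = (1364 + 1310 + 1272 + 1349 + 1427 + 1350) / 6 = 8072.0000 / 6 = 1345.3333
R̄ = (219 + 118 + 320 + 135 + 252 + 207) / 6 = 1251.0000 / 6 = 208.5000
LCL = X̄̄ − A₂·R̄ = 1345.3333 − 0.337 × 208.5000 = 1275.0688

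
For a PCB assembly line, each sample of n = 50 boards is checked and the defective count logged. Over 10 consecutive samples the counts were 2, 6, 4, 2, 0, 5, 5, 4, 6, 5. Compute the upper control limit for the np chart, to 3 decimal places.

p̄ = Σdᵢ / (k·n) = 39 / (10 × 50) = 0.07800
UCL = np̄ + 3·√(np̄(1−p̄)) = 3.9000 + 3 × √(3.9000×0.92200) = 3.9000 + 3 × 1.8963 = 9.5888

9.589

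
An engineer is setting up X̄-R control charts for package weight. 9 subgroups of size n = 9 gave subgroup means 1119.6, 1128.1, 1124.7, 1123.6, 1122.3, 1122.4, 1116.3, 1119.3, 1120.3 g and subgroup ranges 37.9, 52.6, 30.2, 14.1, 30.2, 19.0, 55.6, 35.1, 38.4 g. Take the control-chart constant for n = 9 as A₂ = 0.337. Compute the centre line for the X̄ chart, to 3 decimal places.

1121.844

X̄̄ = (1119.6 + 1128.1 + 1124.7 + 1123.6 + 1122.3 + 1122.4 + 1116.3 + 1119.3 + 1120.3) / 9 = 10096.6000 / 9 = 1121.8444
CL = X̄̄ = 1121.8444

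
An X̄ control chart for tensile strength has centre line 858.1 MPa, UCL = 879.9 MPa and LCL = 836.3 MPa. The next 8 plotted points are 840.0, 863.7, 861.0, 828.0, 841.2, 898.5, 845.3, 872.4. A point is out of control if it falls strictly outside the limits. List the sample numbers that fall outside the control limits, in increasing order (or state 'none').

Compare each point to [836.3, 879.9]: sample 4 = 828.0 < LCL; sample 6 = 898.5 > UCL.

4, 6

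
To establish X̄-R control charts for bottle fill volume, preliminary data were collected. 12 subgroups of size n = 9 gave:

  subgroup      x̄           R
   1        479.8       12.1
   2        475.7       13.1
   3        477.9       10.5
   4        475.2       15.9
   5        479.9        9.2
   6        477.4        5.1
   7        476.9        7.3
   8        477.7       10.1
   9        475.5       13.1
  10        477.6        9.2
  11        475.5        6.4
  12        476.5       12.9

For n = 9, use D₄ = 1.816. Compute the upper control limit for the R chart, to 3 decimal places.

18.902

R̄ = (12.1 + 13.1 + 10.5 + 15.9 + 9.2 + 5.1 + 7.3 + 10.1 + 13.1 + 9.2 + 6.4 + 12.9) / 12 = 124.9000 / 12 = 10.4083
UCL_R = D₄·R̄ = 1.816 × 10.4083 = 18.9015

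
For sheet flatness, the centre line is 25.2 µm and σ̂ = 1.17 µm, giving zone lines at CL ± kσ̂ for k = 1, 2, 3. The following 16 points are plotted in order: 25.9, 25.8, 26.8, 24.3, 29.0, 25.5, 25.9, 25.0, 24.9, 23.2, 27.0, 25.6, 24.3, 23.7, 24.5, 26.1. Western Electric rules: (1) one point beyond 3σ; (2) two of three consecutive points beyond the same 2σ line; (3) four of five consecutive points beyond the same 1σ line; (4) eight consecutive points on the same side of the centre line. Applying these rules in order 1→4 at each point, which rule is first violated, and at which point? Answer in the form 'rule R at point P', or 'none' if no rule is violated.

rule 1 at point 5

Zone of each point (C = within 1σ̂, B = 1σ̂–2σ̂, A = 2σ̂–3σ̂, * = beyond 3σ̂; sign = side of CL): 1:+C, 2:+C, 3:+B, 4:-C, 5:+*, 6:+C, 7:+C, 8:-C, 9:-C, 10:-B, 11:+B, 12:+C, 13:-C, 14:-B, 15:-C, 16:+C
Rule 1 (one point beyond the 3σ limits) is satisfied at point 5.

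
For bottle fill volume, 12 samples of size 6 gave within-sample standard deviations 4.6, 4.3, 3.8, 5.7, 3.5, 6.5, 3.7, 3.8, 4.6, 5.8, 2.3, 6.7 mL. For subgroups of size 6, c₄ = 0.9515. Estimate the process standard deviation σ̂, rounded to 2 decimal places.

s̄ = (4.6 + 4.3 + 3.8 + 5.7 + 3.5 + 6.5 + 3.7 + 3.8 + 4.6 + 5.8 + 2.3 + 6.7) / 12 = 4.6083
σ̂ = s̄ / c₄ = 4.6083 / 0.9515 = 4.8432

4.84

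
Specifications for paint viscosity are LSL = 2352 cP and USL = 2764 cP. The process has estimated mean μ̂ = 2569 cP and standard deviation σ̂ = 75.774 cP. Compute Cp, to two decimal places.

Cp = (USL − LSL) / (6σ̂) = (2764 − 2352) / (6 × 75.774) = 412.0000 / 454.6440 = 0.9062

0.91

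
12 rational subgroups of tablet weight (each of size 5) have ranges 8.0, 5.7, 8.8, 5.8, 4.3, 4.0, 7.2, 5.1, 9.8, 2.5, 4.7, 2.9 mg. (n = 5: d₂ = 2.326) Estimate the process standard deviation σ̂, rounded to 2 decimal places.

R̄ = (8.0 + 5.7 + 8.8 + 5.8 + 4.3 + 4.0 + 7.2 + 5.1 + 9.8 + 2.5 + 4.7 + 2.9) / 12 = 5.7333
σ̂ = R̄ / d₂ = 5.7333 / 2.326 = 2.4649

2.46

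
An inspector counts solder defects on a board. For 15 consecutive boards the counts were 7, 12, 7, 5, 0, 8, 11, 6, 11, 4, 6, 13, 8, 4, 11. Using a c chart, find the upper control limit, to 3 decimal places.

15.767

c̄ = (7 + 12 + 7 + 5 + 0 + 8 + 11 + 6 + 11 + 4 + 6 + 13 + 8 + 4 + 11) / 15 = 113 / 15 = 7.5333
UCL = c̄ + 3√c̄ = 7.5333 + 3 × √7.5333 = 7.5333 + 3 × 2.7447 = 15.7674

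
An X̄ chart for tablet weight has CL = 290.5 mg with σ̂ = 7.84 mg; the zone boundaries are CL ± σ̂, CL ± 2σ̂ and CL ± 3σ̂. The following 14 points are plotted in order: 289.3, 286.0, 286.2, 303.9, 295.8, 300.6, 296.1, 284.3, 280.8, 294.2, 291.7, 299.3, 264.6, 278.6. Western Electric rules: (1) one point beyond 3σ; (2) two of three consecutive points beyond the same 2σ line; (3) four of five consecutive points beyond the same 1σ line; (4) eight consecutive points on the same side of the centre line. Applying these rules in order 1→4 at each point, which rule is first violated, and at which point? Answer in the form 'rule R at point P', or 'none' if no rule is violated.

rule 1 at point 13

Zone of each point (C = within 1σ̂, B = 1σ̂–2σ̂, A = 2σ̂–3σ̂, * = beyond 3σ̂; sign = side of CL): 1:-C, 2:-C, 3:-C, 4:+B, 5:+C, 6:+B, 7:+C, 8:-C, 9:-B, 10:+C, 11:+C, 12:+B, 13:-*, 14:-B
Rule 1 (one point beyond the 3σ limits) is satisfied at point 13.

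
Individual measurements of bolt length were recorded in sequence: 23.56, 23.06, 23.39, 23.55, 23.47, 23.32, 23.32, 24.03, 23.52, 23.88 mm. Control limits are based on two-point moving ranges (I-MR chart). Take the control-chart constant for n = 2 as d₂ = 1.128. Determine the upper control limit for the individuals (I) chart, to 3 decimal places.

24.337

X̄ = (23.56 + 23.06 + 23.39 + 23.55 + 23.47 + 23.32 + 23.32 + 24.03 + 23.52 + 23.88) / 10 = 23.5100
Moving ranges: 0.50, 0.33, 0.16, 0.08, 0.15, 0.00, 0.71, 0.51, 0.36; M̄R̄ = 2.8000 / 9 = 0.3111
UCL = X̄ + 3·M̄R̄/d₂ = 23.5100 + 3 × 0.3111 / 1.128 = 24.3374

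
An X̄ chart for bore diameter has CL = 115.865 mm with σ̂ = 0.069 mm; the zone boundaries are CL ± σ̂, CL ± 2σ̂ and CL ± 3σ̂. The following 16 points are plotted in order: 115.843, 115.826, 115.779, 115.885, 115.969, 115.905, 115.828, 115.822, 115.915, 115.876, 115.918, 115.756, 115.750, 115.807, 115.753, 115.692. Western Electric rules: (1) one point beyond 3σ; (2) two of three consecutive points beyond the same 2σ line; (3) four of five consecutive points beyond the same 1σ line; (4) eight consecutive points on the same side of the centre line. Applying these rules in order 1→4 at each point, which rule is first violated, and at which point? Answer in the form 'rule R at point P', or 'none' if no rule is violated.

Zone of each point (C = within 1σ̂, B = 1σ̂–2σ̂, A = 2σ̂–3σ̂, * = beyond 3σ̂; sign = side of CL): 1:-C, 2:-C, 3:-B, 4:+C, 5:+B, 6:+C, 7:-C, 8:-C, 9:+C, 10:+C, 11:+C, 12:-B, 13:-B, 14:-C, 15:-B, 16:-A
Rule 3 (four of five consecutive points beyond the same 1σ limit) is satisfied at point 16.

rule 3 at point 16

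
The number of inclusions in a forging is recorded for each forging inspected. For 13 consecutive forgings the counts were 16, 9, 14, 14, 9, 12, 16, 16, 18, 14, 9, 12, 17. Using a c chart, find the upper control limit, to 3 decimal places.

c̄ = (16 + 9 + 14 + 14 + 9 + 12 + 16 + 16 + 18 + 14 + 9 + 12 + 17) / 13 = 176 / 13 = 13.5385
UCL = c̄ + 3√c̄ = 13.5385 + 3 × √13.5385 = 13.5385 + 3 × 3.6795 = 24.5769

24.577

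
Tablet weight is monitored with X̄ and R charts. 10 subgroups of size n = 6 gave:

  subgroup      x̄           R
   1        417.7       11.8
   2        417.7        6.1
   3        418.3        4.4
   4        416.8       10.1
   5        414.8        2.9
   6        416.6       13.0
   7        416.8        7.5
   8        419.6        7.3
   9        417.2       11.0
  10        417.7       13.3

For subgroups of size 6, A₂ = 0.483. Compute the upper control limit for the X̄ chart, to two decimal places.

X̄̄ = (417.7 + 417.7 + 418.3 + 416.8 + 414.8 + 416.6 + 416.8 + 419.6 + 417.2 + 417.7) / 10 = 4173.2000 / 10 = 417.3200
R̄ = (11.8 + 6.1 + 4.4 + 10.1 + 2.9 + 13.0 + 7.5 + 7.3 + 11.0 + 13.3) / 10 = 87.4000 / 10 = 8.7400
UCL = X̄̄ + A₂·R̄ = 417.3200 + 0.483 × 8.7400 = 421.5414

421.54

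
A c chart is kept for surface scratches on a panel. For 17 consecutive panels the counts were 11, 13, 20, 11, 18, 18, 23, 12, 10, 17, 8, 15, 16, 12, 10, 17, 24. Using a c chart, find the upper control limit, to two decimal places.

26.62

c̄ = (11 + 13 + 20 + 11 + 18 + 18 + 23 + 12 + 10 + 17 + 8 + 15 + 16 + 12 + 10 + 17 + 24) / 17 = 255 / 17 = 15.0000
UCL = c̄ + 3√c̄ = 15.0000 + 3 × √15.0000 = 15.0000 + 3 × 3.8730 = 26.6190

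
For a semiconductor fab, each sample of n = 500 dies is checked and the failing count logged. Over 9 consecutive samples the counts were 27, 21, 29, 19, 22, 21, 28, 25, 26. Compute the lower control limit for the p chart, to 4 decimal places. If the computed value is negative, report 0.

p̄ = Σdᵢ / (k·n) = 218 / (9 × 500) = 0.04844
LCL = p̄ − 3·√(p̄(1−p̄)/n) = 0.04844 − 3 × 0.00960 = 0.01964

0.0196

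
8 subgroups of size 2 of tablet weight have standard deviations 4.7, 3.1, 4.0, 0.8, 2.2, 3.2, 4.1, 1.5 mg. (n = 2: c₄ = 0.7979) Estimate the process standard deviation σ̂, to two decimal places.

3.70

s̄ = (4.7 + 3.1 + 4.0 + 0.8 + 2.2 + 3.2 + 4.1 + 1.5) / 8 = 2.9500
σ̂ = s̄ / c₄ = 2.9500 / 0.7979 = 3.6972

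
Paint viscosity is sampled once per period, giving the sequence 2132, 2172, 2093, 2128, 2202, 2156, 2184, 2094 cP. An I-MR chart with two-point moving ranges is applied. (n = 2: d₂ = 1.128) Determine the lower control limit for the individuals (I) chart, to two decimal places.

X̄ = (2132 + 2172 + 2093 + 2128 + 2202 + 2156 + 2184 + 2094) / 8 = 2145.1250
Moving ranges: 40, 79, 35, 74, 46, 28, 90; M̄R̄ = 392.0000 / 7 = 56.0000
LCL = X̄ − 3·M̄R̄/d₂ = 2145.1250 − 3 × 56.0000 / 1.128 = 1996.1888

1996.19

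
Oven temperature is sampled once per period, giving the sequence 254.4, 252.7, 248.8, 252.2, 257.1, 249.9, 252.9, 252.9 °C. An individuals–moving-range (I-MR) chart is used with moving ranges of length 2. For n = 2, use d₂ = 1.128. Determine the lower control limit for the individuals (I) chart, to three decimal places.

243.456

X̄ = (254.4 + 252.7 + 248.8 + 252.2 + 257.1 + 249.9 + 252.9 + 252.9) / 8 = 252.6125
Moving ranges: 1.7, 3.9, 3.4, 4.9, 7.2, 3.0, 0.0; M̄R̄ = 24.1000 / 7 = 3.4429
LCL = X̄ − 3·M̄R̄/d₂ = 252.6125 − 3 × 3.4429 / 1.128 = 243.4560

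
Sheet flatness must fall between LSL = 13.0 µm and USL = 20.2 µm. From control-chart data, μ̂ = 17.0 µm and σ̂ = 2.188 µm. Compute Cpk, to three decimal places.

0.488

Cpu = (USL − μ̂) / (3σ̂) = (20.2 − 17.0) / (3 × 2.188) = 0.4875; Cpl = (μ̂ − LSL) / (3σ̂) = (17.0 − 13.0) / (3 × 2.188) = 0.6094; Cpk = min(Cpu, Cpl) = 0.4875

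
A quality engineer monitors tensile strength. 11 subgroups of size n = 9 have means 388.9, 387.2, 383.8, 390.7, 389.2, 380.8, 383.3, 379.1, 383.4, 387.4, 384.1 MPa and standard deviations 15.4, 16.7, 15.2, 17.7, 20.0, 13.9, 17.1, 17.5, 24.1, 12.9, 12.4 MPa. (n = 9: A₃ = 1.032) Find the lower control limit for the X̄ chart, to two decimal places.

368.10

X̄̄ = (388.9 + 387.2 + 383.8 + 390.7 + 389.2 + 380.8 + 383.3 + 379.1 + 383.4 + 387.4 + 384.1) / 11 = 385.2636
s̄ = (15.4 + 16.7 + 15.2 + 17.7 + 20.0 + 13.9 + 17.1 + 17.5 + 24.1 + 12.9 + 12.4) / 11 = 16.6273
LCL = X̄̄ − A₃·s̄ = 385.2636 − 1.032 × 16.6273 = 368.1043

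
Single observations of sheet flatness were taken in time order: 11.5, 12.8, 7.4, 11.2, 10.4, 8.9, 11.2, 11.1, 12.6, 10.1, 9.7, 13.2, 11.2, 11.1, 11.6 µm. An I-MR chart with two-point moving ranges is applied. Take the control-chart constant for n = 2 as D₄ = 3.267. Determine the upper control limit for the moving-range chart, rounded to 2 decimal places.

6.00

Moving ranges: 1.3, 5.4, 3.8, 0.8, 1.5, 2.3, 0.1, 1.5, 2.5, 0.4, 3.5, 2.0, 0.1, 0.5; M̄R̄ = 25.7000 / 14 = 1.8357
UCL_MR = D₄·M̄R̄ = 3.267 × 1.8357 = 5.9973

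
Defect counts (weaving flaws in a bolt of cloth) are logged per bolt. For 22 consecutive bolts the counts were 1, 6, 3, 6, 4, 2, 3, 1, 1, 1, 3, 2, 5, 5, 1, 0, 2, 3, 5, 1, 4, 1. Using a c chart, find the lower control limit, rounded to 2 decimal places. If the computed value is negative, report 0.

0.00

c̄ = (1 + 6 + 3 + 6 + 4 + 2 + 3 + 1 + 1 + 1 + 3 + 2 + 5 + 5 + 1 + 0 + 2 + 3 + 5 + 1 + 4 + 1) / 22 = 60 / 22 = 2.7273
LCL = c̄ − 3√c̄ = 2.7273 − 3 × 1.6514 = -2.2271 → 0 (cannot be negative)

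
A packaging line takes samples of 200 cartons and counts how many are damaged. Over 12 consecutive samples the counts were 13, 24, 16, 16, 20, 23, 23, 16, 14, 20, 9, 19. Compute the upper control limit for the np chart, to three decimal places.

p̄ = Σdᵢ / (k·n) = 213 / (12 × 200) = 0.08875
UCL = np̄ + 3·√(np̄(1−p̄)) = 17.7500 + 3 × √(17.7500×0.91125) = 17.7500 + 3 × 4.0218 = 29.8153

29.815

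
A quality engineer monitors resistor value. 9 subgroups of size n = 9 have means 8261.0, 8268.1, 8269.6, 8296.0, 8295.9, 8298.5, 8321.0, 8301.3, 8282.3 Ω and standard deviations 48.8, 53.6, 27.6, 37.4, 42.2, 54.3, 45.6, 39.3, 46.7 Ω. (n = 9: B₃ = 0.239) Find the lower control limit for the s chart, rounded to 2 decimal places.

s̄ = (48.8 + 53.6 + 27.6 + 37.4 + 42.2 + 54.3 + 45.6 + 39.3 + 46.7) / 9 = 43.9444
LCL_s = B₃·s̄ = 0.239 × 43.9444 = 10.5027

10.50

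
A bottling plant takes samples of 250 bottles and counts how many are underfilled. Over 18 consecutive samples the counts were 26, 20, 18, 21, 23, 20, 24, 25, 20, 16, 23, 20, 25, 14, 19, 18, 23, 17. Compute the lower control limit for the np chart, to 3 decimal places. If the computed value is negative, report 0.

7.604

p̄ = Σdᵢ / (k·n) = 372 / (18 × 250) = 0.08267
LCL = np̄ − 3·√(np̄(1−p̄)) = 20.6667 − 3 × 4.3541 = 7.6044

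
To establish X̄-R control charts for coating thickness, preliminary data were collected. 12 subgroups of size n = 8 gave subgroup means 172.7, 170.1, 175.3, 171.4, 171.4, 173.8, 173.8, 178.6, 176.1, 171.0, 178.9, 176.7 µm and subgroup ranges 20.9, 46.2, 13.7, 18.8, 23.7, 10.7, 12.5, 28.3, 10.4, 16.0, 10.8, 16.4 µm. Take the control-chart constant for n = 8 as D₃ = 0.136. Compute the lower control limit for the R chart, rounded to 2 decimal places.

2.59

R̄ = (20.9 + 46.2 + 13.7 + 18.8 + 23.7 + 10.7 + 12.5 + 28.3 + 10.4 + 16.0 + 10.8 + 16.4) / 12 = 228.4000 / 12 = 19.0333
LCL_R = D₃·R̄ = 0.136 × 19.0333 = 2.5885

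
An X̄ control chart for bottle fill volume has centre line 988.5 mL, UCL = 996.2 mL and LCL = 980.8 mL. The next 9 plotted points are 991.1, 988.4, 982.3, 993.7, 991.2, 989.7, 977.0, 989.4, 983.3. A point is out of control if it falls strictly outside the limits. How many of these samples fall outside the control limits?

1

Compare each point to [980.8, 996.2]: sample 7 = 977.0 < LCL.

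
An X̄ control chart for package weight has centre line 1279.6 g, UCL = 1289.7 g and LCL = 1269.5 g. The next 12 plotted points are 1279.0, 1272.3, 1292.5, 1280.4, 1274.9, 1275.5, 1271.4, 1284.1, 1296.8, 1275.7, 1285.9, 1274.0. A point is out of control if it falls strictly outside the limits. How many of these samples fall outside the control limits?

Compare each point to [1269.5, 1289.7]: sample 3 = 1292.5 > UCL; sample 9 = 1296.8 > UCL.

2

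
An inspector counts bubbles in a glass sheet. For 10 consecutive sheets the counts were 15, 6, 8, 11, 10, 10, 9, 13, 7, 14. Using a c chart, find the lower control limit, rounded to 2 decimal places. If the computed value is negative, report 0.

0.67

c̄ = (15 + 6 + 8 + 11 + 10 + 10 + 9 + 13 + 7 + 14) / 10 = 103 / 10 = 10.3000
LCL = c̄ − 3√c̄ = 10.3000 − 3 × 3.2094 = 0.6719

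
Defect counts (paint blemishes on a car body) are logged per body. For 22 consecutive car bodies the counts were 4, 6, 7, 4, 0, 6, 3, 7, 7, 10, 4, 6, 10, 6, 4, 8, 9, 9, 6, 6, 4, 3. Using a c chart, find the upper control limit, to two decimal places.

13.13

c̄ = (4 + 6 + 7 + 4 + 0 + 6 + 3 + 7 + 7 + 10 + 4 + 6 + 10 + 6 + 4 + 8 + 9 + 9 + 6 + 6 + 4 + 3) / 22 = 129 / 22 = 5.8636
UCL = c̄ + 3√c̄ = 5.8636 + 3 × √5.8636 = 5.8636 + 3 × 2.4215 = 13.1281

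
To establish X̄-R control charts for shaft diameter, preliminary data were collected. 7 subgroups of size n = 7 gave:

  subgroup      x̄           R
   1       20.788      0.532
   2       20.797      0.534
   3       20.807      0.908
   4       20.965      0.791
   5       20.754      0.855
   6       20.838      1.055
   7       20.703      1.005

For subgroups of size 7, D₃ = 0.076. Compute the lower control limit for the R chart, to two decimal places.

0.06

R̄ = (0.532 + 0.534 + 0.908 + 0.791 + 0.855 + 1.055 + 1.005) / 7 = 5.6800 / 7 = 0.8114
LCL_R = D₃·R̄ = 0.076 × 0.8114 = 0.0617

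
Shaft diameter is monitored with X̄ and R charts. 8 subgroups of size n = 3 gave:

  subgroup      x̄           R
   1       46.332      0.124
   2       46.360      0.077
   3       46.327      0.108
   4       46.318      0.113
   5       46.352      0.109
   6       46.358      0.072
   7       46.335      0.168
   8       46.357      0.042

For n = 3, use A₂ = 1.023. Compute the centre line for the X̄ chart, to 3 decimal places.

46.342

X̄̄ = (46.332 + 46.360 + 46.327 + 46.318 + 46.352 + 46.358 + 46.335 + 46.357) / 8 = 370.7390 / 8 = 46.3424
CL = X̄̄ = 46.3424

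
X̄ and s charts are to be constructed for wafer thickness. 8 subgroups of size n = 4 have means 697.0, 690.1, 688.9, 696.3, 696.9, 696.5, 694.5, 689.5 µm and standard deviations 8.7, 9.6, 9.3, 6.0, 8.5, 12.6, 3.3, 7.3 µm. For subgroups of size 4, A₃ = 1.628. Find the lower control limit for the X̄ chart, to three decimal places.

680.424

X̄̄ = (697.0 + 690.1 + 688.9 + 696.3 + 696.9 + 696.5 + 694.5 + 689.5) / 8 = 693.7125
s̄ = (8.7 + 9.6 + 9.3 + 6.0 + 8.5 + 12.6 + 3.3 + 7.3) / 8 = 8.1625
LCL = X̄̄ − A₃·s̄ = 693.7125 − 1.628 × 8.1625 = 680.4239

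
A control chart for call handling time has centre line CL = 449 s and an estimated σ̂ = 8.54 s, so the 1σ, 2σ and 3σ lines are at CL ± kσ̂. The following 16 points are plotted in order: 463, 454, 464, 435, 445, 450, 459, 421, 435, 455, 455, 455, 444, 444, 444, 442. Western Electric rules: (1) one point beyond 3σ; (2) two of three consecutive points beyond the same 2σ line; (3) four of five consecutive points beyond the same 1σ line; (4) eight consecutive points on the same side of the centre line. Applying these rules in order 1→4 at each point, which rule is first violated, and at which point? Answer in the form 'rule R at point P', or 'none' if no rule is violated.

Zone of each point (C = within 1σ̂, B = 1σ̂–2σ̂, A = 2σ̂–3σ̂, * = beyond 3σ̂; sign = side of CL): 1:+B, 2:+C, 3:+B, 4:-B, 5:-C, 6:+C, 7:+B, 8:-*, 9:-B, 10:+C, 11:+C, 12:+C, 13:-C, 14:-C, 15:-C, 16:-C
Rule 1 (one point beyond the 3σ limits) is satisfied at point 8.

rule 1 at point 8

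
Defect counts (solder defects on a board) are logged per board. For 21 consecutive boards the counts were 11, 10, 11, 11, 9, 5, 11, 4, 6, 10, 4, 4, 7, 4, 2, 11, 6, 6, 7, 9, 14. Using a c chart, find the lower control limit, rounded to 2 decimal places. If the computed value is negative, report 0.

c̄ = (11 + 10 + 11 + 11 + 9 + 5 + 11 + 4 + 6 + 10 + 4 + 4 + 7 + 4 + 2 + 11 + 6 + 6 + 7 + 9 + 14) / 21 = 162 / 21 = 7.7143
LCL = c̄ − 3√c̄ = 7.7143 − 3 × 2.7775 = -0.6181 → 0 (cannot be negative)

0.00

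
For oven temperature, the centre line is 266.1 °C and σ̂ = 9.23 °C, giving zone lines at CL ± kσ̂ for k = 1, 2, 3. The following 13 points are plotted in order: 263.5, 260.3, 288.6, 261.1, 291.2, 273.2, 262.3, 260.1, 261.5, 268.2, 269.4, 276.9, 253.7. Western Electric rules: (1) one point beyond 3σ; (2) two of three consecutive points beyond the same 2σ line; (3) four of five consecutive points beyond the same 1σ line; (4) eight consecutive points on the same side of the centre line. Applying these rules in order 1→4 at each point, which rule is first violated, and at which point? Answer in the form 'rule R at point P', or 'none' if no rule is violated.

Zone of each point (C = within 1σ̂, B = 1σ̂–2σ̂, A = 2σ̂–3σ̂, * = beyond 3σ̂; sign = side of CL): 1:-C, 2:-C, 3:+A, 4:-C, 5:+A, 6:+C, 7:-C, 8:-C, 9:-C, 10:+C, 11:+C, 12:+B, 13:-B
Rule 2 (two of three consecutive points beyond the same 2σ limit) is satisfied at point 5.

rule 2 at point 5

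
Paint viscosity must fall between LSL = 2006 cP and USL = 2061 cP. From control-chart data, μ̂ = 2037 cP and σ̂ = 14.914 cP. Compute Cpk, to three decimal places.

0.536

Cpu = (USL − μ̂) / (3σ̂) = (2061 − 2037) / (3 × 14.914) = 0.5364; Cpl = (μ̂ − LSL) / (3σ̂) = (2037 − 2006) / (3 × 14.914) = 0.6929; Cpk = min(Cpu, Cpl) = 0.5364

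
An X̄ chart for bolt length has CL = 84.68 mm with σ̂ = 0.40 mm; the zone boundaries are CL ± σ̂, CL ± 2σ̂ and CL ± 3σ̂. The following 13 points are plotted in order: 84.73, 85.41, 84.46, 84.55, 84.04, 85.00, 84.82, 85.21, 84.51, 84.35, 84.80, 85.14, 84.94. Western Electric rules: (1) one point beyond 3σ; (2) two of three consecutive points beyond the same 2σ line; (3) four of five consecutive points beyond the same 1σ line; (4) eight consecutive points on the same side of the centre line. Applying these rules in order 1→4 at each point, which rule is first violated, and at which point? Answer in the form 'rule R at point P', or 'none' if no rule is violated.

Zone of each point (C = within 1σ̂, B = 1σ̂–2σ̂, A = 2σ̂–3σ̂, * = beyond 3σ̂; sign = side of CL): 1:+C, 2:+B, 3:-C, 4:-C, 5:-B, 6:+C, 7:+C, 8:+B, 9:-C, 10:-C, 11:+C, 12:+B, 13:+C
No rule fires across all 13 points.

none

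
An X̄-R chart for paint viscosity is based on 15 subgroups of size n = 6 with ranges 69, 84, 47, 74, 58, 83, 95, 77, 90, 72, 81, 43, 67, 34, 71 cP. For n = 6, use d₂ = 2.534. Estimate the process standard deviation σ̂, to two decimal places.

27.49

R̄ = (69 + 84 + 47 + 74 + 58 + 83 + 95 + 77 + 90 + 72 + 81 + 43 + 67 + 34 + 71) / 15 = 69.6667
σ̂ = R̄ / d₂ = 69.6667 / 2.534 = 27.4928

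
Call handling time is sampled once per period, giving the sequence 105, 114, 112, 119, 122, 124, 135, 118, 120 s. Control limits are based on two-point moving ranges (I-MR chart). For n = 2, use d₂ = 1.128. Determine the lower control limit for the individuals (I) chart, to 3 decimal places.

101.158

X̄ = (105 + 114 + 112 + 119 + 122 + 124 + 135 + 118 + 120) / 9 = 118.7778
Moving ranges: 9, 2, 7, 3, 2, 11, 17, 2; M̄R̄ = 53.0000 / 8 = 6.6250
LCL = X̄ − 3·M̄R̄/d₂ = 118.7778 − 3 × 6.6250 / 1.128 = 101.1581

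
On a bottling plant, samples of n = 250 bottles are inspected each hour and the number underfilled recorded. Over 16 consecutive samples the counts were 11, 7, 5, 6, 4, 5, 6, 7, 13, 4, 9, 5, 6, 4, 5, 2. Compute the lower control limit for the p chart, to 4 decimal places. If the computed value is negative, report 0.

p̄ = Σdᵢ / (k·n) = 99 / (16 × 250) = 0.02475
LCL = p̄ − 3·√(p̄(1−p̄)/n) = 0.02475 − 3 × 0.00983 = -0.00473 → 0 (negative, so LCL = 0)

0.0000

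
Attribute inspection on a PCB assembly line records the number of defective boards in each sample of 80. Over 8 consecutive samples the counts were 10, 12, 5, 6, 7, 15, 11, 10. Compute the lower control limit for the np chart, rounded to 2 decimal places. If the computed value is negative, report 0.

p̄ = Σdᵢ / (k·n) = 76 / (8 × 80) = 0.11875
LCL = np̄ − 3·√(np̄(1−p̄)) = 9.5000 − 3 × 2.8934 = 0.8197

0.82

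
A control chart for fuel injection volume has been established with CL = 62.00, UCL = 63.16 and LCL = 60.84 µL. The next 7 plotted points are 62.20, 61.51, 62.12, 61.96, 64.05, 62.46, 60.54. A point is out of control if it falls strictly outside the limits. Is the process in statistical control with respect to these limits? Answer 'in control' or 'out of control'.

Compare each point to [60.84, 63.16]: sample 5 = 64.05 > UCL; sample 7 = 60.54 < LCL.

out of control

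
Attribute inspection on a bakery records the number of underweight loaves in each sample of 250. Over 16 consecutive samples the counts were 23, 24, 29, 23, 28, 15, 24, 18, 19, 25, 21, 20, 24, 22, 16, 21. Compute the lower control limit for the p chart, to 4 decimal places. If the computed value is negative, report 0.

p̄ = Σdᵢ / (k·n) = 352 / (16 × 250) = 0.08800
LCL = p̄ − 3·√(p̄(1−p̄)/n) = 0.08800 − 3 × 0.01792 = 0.03425

0.0342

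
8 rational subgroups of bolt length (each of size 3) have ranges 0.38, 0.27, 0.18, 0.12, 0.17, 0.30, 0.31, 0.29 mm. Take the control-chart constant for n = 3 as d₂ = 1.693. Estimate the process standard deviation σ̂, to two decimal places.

0.15

R̄ = (0.38 + 0.27 + 0.18 + 0.12 + 0.17 + 0.30 + 0.31 + 0.29) / 8 = 0.2525
σ̂ = R̄ / d₂ = 0.2525 / 1.693 = 0.1491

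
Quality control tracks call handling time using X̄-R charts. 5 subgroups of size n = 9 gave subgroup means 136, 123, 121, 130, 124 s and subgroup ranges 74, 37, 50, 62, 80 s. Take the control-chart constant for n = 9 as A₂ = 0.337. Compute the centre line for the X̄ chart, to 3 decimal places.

X̄̄ = (136 + 123 + 121 + 130 + 124) / 5 = 634.0000 / 5 = 126.8000
CL = X̄̄ = 126.8000

126.800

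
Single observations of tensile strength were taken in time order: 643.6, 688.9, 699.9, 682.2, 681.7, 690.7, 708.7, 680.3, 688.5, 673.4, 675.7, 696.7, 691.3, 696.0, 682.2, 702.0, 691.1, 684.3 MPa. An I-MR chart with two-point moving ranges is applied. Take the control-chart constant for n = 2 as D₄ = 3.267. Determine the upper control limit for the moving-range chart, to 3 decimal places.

Moving ranges: 45.3, 11.0, 17.7, 0.5, 9.0, 18.0, 28.4, 8.2, 15.1, 2.3, 21.0, 5.4, 4.7, 13.8, 19.8, 10.9, 6.8; M̄R̄ = 237.9000 / 17 = 13.9941
UCL_MR = D₄·M̄R̄ = 3.267 × 13.9941 = 45.7188

45.719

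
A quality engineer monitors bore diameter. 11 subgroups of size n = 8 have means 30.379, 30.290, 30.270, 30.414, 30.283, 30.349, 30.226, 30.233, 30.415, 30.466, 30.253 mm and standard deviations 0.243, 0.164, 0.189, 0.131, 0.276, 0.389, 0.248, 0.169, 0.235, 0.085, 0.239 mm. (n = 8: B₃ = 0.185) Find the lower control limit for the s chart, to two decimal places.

s̄ = (0.243 + 0.164 + 0.189 + 0.131 + 0.276 + 0.389 + 0.248 + 0.169 + 0.235 + 0.085 + 0.239) / 11 = 0.2153
LCL_s = B₃·s̄ = 0.185 × 0.2153 = 0.0398

0.04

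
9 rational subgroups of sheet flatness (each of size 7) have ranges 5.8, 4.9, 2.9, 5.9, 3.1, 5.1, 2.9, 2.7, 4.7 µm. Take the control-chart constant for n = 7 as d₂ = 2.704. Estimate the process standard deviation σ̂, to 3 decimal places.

1.561

R̄ = (5.8 + 4.9 + 2.9 + 5.9 + 3.1 + 5.1 + 2.9 + 2.7 + 4.7) / 9 = 4.2222
σ̂ = R̄ / d₂ = 4.2222 / 2.704 = 1.5615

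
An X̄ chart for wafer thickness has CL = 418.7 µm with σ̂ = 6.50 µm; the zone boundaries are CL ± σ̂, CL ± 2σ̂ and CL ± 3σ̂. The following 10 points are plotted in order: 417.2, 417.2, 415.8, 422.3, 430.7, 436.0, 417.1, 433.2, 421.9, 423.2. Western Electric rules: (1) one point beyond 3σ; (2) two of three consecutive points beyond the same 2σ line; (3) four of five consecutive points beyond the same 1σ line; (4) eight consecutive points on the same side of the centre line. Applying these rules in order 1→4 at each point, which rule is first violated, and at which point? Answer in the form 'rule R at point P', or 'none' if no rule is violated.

rule 2 at point 8

Zone of each point (C = within 1σ̂, B = 1σ̂–2σ̂, A = 2σ̂–3σ̂, * = beyond 3σ̂; sign = side of CL): 1:-C, 2:-C, 3:-C, 4:+C, 5:+B, 6:+A, 7:-C, 8:+A, 9:+C, 10:+C
Rule 2 (two of three consecutive points beyond the same 2σ limit) is satisfied at point 8.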